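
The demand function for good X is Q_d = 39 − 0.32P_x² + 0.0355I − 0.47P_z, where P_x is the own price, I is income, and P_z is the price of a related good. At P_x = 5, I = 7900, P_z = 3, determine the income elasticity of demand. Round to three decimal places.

Evaluating quantity at (P_x, I, P_z) gives Q_d = 39 − 0.32(5)² + 0.0355(7900) − 0.47(3) = 39 − 8 + 280.45 − 1.41 = 310.04.
∂Q_d/∂I = +0.0355, so E_I = 0.0355·(7900/310.04) ≈ 0.905.
E_I ∈ (0,1): normal good (necessity).

0.905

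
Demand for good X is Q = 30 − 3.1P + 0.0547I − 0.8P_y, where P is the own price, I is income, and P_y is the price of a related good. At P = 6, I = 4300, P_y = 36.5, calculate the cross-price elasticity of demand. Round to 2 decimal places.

-0.13

First evaluate Q: 30 − 3.1(6) + 0.0547(4300) − 0.8(36.5) = 30 − 18.6 + 235.21 − 29.2 = 217.41.
∂Q/∂P_y = −0.8, so E_xy = -0.8·(36.5/217.41) ≈ -0.13.
E_xy < 0: the goods are complements.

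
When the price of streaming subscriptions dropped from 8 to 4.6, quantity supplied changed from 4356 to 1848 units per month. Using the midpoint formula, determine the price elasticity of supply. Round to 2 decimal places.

%ΔQ = (1848 − 4356)/[(4356 + 1848)/2] = -2508/3102 ≈ -0.8085.
%Δp = (4.6 − 8)/[(8 + 4.6)/2] = -3.4/6.3 ≈ -0.5397.
Arc elasticity E = %ΔQ/%Δp ≈ -0.8085/-0.5397 ≈ 1.50.
|E| > 1: supply is elastic over this range.

1.50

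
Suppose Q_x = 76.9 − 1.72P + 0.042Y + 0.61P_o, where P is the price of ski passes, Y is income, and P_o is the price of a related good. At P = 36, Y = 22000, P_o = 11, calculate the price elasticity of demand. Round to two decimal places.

Q_x = 76.9 − 1.72(36) + 0.042(22000) + 0.61(11) = 76.9 − 61.92 + 924 + 6.71 = 945.69.
∂Q_x/∂P = −1.72, so E_p = (−1.72)·(36/945.69) ≈ -0.07.
|E_p| < 1: demand is inelastic.

-0.07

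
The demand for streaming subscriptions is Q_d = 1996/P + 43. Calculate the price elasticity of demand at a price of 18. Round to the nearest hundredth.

At P = 18, Q_d = 153.8889.
dQ_d/dP = −1996/P² = −6.1605.
Point elasticity E = (dQ_d/dP)·(P/Q_d) = -6.1605 × 18/153.8889 ≈ -0.72.
|E| < 1, so demand is inelastic at this price.

-0.72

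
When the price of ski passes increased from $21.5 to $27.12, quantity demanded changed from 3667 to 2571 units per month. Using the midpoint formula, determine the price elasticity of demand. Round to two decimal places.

-1.52

%ΔQ = (2571 − 3667)/[(3667 + 2571)/2] = -1096/3119 ≈ -0.3514.
%ΔP = (27.12 − 21.5)/[(21.5 + 27.12)/2] = 5.62/24.31 ≈ 0.2312.
Arc elasticity E = %ΔQ/%ΔP ≈ -0.3514/0.2312 ≈ -1.52.
|E| > 1: demand is elastic over this range.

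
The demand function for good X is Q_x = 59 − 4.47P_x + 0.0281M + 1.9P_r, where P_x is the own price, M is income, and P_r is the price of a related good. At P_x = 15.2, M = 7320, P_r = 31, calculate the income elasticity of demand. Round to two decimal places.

Q_x = 59 − 4.47(15.2) + 0.0281(7320) + 1.9(31) = 59 − 67.944 + 205.692 + 58.9 = 255.648.
∂Q_x/∂M = +0.0281, so E_I = 0.0281·(7320/255.648) ≈ 0.80.
E_I ∈ (0,1): normal good (necessity).

0.80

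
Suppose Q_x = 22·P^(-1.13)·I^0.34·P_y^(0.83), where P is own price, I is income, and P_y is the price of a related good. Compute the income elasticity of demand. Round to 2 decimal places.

0.34

For a Cobb–Douglas (constant-elasticity) form Q_x = A·I^α·…, the elasticity with respect to I equals the exponent α at every point.
Here the exponent on I is 0.34, so the income elasticity of demand is 0.34.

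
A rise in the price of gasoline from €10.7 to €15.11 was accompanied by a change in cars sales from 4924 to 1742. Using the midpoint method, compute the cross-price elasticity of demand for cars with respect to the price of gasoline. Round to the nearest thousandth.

-2.794

%ΔQ_x = (1742 − 4924)/[(4924+1742)/2] = -3182/3333 ≈ -0.9547.
%ΔP_y = (15.11 − 10.7)/[(10.7+15.11)/2] ≈ 0.3417.
E_xy = -0.9547/0.3417 ≈ -2.794.
E_xy < 0, so cars and gasoline are complements.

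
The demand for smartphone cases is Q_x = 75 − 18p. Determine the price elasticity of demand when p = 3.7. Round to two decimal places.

At p = 3.7, Q_x = 8.4.
dQ_x/dp = −18.
Point elasticity E = (dQ_x/dp)·(p/Q_x) = -18 × 3.7/8.4 ≈ -7.93.
|E| > 1, so demand is elastic at this price.

-7.93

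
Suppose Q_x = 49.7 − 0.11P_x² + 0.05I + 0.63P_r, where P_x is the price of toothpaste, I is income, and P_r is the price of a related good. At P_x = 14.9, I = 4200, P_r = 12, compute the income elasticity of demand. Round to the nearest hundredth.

0.86

Evaluating quantity at (P_x, I, P_r) gives Q_x = 49.7 − 0.11(14.9)² + 0.05(4200) + 0.63(12) = 49.7 − 24.4211 + 210 + 7.56 = 242.8389.
∂Q_x/∂I = +0.05, so E_I = 0.05·(4200/242.8389) ≈ 0.86.
E_I ∈ (0,1): normal good (necessity).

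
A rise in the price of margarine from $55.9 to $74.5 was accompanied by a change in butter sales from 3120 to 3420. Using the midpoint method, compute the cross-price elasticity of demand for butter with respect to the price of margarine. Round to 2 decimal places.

%ΔQ_x = (3420 − 3120)/[(3120+3420)/2] = 300/3270 ≈ 0.0917.
%ΔP_y = (74.5 − 55.9)/[(55.9+74.5)/2] ≈ 0.2853.
E_xy = 0.0917/0.2853 ≈ 0.32.
E_xy > 0, so butter and margarine are substitutes.

0.32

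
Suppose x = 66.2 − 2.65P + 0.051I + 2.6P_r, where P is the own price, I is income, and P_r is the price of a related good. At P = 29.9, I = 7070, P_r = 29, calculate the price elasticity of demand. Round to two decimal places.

-0.19

Evaluating quantity at (P, I, P_r) gives x = 66.2 − 2.65(29.9) + 0.051(7070) + 2.6(29) = 66.2 − 79.235 + 360.57 + 75.4 = 422.935.
∂x/∂P = −2.65, so E_p = (−2.65)·(29.9/422.935) ≈ -0.19.
|E_p| < 1: demand is inelastic.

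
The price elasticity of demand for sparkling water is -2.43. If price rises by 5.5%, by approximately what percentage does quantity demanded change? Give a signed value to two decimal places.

%ΔQ ≈ E × %ΔP = (-2.43) × (5.5%) ≈ -13.37%.

-13.37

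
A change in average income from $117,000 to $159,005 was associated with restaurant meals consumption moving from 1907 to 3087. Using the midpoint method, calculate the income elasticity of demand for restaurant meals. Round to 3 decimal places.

%ΔQ = (3087 − 1907)/[(1907+3087)/2] = 1180/2497 ≈ 0.4726.
%ΔY = (159,005 − 117,000)/[(117,000+159,005)/2] = 42005/138002.5 ≈ 0.3044.
E_I = %ΔQ/%ΔY ≈ 1.553.
E_I > 1: normal good (luxury).

1.553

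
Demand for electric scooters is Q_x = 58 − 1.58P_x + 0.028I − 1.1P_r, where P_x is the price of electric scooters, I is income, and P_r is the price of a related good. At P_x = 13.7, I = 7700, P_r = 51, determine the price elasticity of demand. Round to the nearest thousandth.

First evaluate Q_x: 58 − 1.58(13.7) + 0.028(7700) − 1.1(51) = 58 − 21.646 + 215.6 − 56.1 = 195.854.
∂Q_x/∂P_x = −1.58, so E_p = (−1.58)·(13.7/195.854) ≈ -0.111.
|E_p| < 1: demand is inelastic.

-0.111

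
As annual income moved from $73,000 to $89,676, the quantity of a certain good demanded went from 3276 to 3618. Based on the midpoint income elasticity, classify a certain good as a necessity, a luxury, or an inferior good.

%ΔQ = (3618 − 3276)/[(3276+3618)/2] = 342/3447 ≈ 0.0992.
%ΔM = (89,676 − 73,000)/[(73,000+89,676)/2] = 16676/81338 ≈ 0.2050.
E_I = %ΔQ/%ΔM ≈ 0.484.
E_I ∈ (0,1): normal good (necessity).

necessity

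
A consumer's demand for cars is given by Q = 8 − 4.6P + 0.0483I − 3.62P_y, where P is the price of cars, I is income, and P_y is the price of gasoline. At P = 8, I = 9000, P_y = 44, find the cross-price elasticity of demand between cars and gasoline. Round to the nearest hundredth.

-0.65

First evaluate Q: 8 − 4.6(8) + 0.0483(9000) − 3.62(44) = 8 − 36.8 + 434.7 − 159.28 = 246.62.
∂Q/∂P_y = −3.62, so E_xy = -3.62·(44/246.62) ≈ -0.65.
E_xy < 0: the goods are complements.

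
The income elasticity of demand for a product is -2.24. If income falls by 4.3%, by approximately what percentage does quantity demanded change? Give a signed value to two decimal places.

%ΔQ ≈ E × %ΔI = (-2.24) × (-4.3%) ≈ 9.63%.

9.63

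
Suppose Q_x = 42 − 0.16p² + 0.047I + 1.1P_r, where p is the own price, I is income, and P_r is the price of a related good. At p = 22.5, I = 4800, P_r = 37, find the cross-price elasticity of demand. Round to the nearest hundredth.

First evaluate Q_x: 42 − 0.16(22.5)² + 0.047(4800) + 1.1(37) = 42 − 81 + 225.6 + 40.7 = 227.3.
∂Q_x/∂P_r = +1.1, so E_xy = 1.1·(37/227.3) ≈ 0.18.
E_xy > 0: the goods are substitutes.

0.18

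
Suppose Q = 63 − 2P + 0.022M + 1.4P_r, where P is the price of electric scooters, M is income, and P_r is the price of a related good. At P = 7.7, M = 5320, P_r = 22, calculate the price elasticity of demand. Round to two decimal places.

-0.08

Substituting, Q = 63 − 2(7.7) + 0.022(5320) + 1.4(22) = 63 − 15.4 + 117.04 + 30.8 = 195.44.
∂Q/∂P = −2, so E_p = (−2)·(7.7/195.44) ≈ -0.08.
|E_p| < 1: demand is inelastic.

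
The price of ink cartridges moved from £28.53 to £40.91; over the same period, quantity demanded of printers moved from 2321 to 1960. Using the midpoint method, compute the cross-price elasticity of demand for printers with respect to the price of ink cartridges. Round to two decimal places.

%ΔQ_x = (1960 − 2321)/[(2321+1960)/2] = -361/2140.5 ≈ -0.1687.
%ΔP_y = (40.91 − 28.53)/[(28.53+40.91)/2] ≈ 0.3566.
E_xy = -0.1687/0.3566 ≈ -0.47.
E_xy < 0, so printers and ink cartridges are complements.

-0.47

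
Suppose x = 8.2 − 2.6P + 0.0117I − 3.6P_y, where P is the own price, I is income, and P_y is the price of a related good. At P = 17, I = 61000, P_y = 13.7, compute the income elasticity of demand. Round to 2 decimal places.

Evaluating quantity at (P, I, P_y) gives x = 8.2 − 2.6(17) + 0.0117(61000) − 3.6(13.7) = 8.2 − 44.2 + 713.7 − 49.32 = 628.38.
∂x/∂I = +0.0117, so E_I = 0.0117·(61000/628.38) ≈ 1.14.
E_I > 1: normal good (luxury).

1.14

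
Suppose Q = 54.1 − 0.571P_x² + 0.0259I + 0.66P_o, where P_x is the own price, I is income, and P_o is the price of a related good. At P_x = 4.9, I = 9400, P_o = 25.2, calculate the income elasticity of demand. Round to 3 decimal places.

0.810

Evaluating quantity at (P_x, I, P_o) gives Q = 54.1 − 0.571(4.9)² + 0.0259(9400) + 0.66(25.2) = 54.1 − 13.7097 + 243.46 + 16.632 = 300.4823.
∂Q/∂I = +0.0259, so E_I = 0.0259·(9400/300.4823) ≈ 0.810.
E_I ∈ (0,1): normal good (necessity).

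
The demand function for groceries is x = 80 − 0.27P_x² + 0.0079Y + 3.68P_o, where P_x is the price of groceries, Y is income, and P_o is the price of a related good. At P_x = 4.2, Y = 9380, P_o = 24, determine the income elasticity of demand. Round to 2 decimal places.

0.31

First evaluate x: 80 − 0.27(4.2)² + 0.0079(9380) + 3.68(24) = 80 − 4.7628 + 74.102 + 88.32 = 237.6592.
∂x/∂Y = +0.0079, so E_I = 0.0079·(9380/237.6592) ≈ 0.31.
E_I ∈ (0,1): normal good (necessity).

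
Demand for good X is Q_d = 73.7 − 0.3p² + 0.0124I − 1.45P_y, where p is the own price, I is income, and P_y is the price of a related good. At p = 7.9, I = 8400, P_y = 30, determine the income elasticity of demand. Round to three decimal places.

0.901

First evaluate Q_d: 73.7 − 0.3(7.9)² + 0.0124(8400) − 1.45(30) = 73.7 − 18.723 + 104.16 − 43.5 = 115.637.
∂Q_d/∂I = +0.0124, so E_I = 0.0124·(8400/115.637) ≈ 0.901.
E_I ∈ (0,1): normal good (necessity).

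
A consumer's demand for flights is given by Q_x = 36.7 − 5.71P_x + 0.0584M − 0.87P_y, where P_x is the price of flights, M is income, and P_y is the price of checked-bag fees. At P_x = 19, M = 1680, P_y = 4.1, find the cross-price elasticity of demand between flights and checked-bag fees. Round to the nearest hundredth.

-0.16

At the given point, Q_x = 36.7 − 5.71(19) + 0.0584(1680) − 0.87(4.1) = 36.7 − 108.49 + 98.112 − 3.567 = 22.755.
∂Q_x/∂P_y = −0.87, so E_xy = -0.87·(4.1/22.755) ≈ -0.16.
E_xy < 0: the goods are complements.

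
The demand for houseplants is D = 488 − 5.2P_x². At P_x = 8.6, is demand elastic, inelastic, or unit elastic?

elastic

At P_x = 8.6, D = 103.408.
dD/dP_x = −2·5.2·P_x = −89.44.
Point elasticity E = (dD/dP_x)·(P_x/D) = -89.44 × 8.6/103.408 ≈ -7.438.
|E| ≈ 7.438 > 1, so demand is elastic.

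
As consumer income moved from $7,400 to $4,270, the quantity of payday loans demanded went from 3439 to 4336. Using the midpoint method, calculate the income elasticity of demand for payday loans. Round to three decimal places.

%ΔQ = (4336 − 3439)/[(3439+4336)/2] = 897/3887.5 ≈ 0.2307.
%ΔY = (4,270 − 7,400)/[(7,400+4,270)/2] = -3130/5835 ≈ -0.5364.
E_I = %ΔQ/%ΔY ≈ -0.430.
E_I < 0: inferior good.

-0.430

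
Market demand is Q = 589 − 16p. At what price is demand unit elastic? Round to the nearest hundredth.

18.41

For linear demand Q = a − bp, E = −bp/(a − bp). |E| = 1 ⇒ bp = a − bp ⇒ p = a/(2b).
p = 589/(2·16) ≈ 18.41.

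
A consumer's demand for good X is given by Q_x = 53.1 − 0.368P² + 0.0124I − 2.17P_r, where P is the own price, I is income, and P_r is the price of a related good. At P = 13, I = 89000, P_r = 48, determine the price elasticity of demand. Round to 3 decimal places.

-0.126

Q_x = 53.1 − 0.368(13)² + 0.0124(89000) − 2.17(48) = 53.1 − 62.192 + 1103.6 − 104.16 = 990.348.
∂Q_x/∂P = −2·0.368·P = -9.568, so E_p = -9.568·(13/990.348) ≈ -0.126.
|E_p| < 1: demand is inelastic.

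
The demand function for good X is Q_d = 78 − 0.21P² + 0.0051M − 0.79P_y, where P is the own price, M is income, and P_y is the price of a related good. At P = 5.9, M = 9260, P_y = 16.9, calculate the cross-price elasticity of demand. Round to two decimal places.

-0.13

First evaluate Q_d: 78 − 0.21(5.9)² + 0.0051(9260) − 0.79(16.9) = 78 − 7.3101 + 47.226 − 13.351 = 104.5649.
∂Q_d/∂P_y = −0.79, so E_xy = -0.79·(16.9/104.5649) ≈ -0.13.
E_xy < 0: the goods are complements.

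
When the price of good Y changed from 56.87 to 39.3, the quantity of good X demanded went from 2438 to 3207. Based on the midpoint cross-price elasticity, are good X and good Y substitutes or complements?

complements

%ΔQ_x = (3207 − 2438)/[(2438+3207)/2] = 769/2822.5 ≈ 0.2725.
%ΔP_y = (39.3 − 56.87)/[(56.87+39.3)/2] ≈ -0.3654.
E_xy = 0.2725/-0.3654 ≈ -0.746.
E_xy < 0, so the goods are complements.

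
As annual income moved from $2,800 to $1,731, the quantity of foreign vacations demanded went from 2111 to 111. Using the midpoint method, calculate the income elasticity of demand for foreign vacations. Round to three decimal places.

3.815

%ΔQ = (111 − 2111)/[(2111+111)/2] = -2000/1111 ≈ -1.8002.
%ΔI = (1,731 − 2,800)/[(2,800+1,731)/2] = -1069/2265.5 ≈ -0.4719.
E_I = %ΔQ/%ΔI ≈ 3.815.
E_I > 1: normal good (luxury).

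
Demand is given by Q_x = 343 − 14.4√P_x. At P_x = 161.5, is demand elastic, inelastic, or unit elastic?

At P_x = 161.5, Q_x = 160.001.
dQ_x/dP_x = −14.4/(2√P_x) = −14.4/(2·12.7083).
Point elasticity E = (dQ_x/dP_x)·(P_x/Q_x) = -0.5666 × 161.5/160.001 ≈ -0.572.
|E| ≈ 0.572 < 1, so demand is inelastic.

inelastic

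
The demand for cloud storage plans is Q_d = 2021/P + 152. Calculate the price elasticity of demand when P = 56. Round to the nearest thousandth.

-0.192

At P = 56, Q_d = 188.0893.
dQ_d/dP = −2021/P² = −0.6445.
Point elasticity E = (dQ_d/dP)·(P/Q_d) = -0.6445 × 56/188.0893 ≈ -0.192.
|E| < 1, so demand is inelastic at this price.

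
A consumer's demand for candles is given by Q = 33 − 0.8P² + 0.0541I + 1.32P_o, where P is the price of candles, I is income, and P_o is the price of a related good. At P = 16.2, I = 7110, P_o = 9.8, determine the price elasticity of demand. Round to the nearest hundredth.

Substituting, Q = 33 − 0.8(16.2)² + 0.0541(7110) + 1.32(9.8) = 33 − 209.952 + 384.651 + 12.936 = 220.635.
∂Q/∂P = −2·0.8·P = -25.92, so E_p = -25.92·(16.2/220.635) ≈ -1.90.
|E_p| > 1: demand is elastic.

-1.90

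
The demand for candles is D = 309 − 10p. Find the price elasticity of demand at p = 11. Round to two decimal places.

At p = 11, D = 199.
dD/dp = −10.
Point elasticity E = (dD/dp)·(p/D) = -10 × 11/199 ≈ -0.55.
|E| < 1, so demand is inelastic at this price.

-0.55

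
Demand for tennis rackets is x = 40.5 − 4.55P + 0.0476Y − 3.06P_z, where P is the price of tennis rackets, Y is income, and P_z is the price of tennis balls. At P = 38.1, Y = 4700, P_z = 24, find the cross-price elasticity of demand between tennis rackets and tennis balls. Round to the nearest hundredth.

First evaluate x: 40.5 − 4.55(38.1) + 0.0476(4700) − 3.06(24) = 40.5 − 173.355 + 223.72 − 73.44 = 17.425.
∂x/∂P_z = −3.06, so E_xy = -3.06·(24/17.425) ≈ -4.21.
E_xy < 0: the goods are complements.

-4.21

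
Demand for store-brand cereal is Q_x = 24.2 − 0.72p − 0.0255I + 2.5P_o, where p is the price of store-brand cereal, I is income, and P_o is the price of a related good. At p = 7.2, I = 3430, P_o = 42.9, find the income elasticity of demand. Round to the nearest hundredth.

First evaluate Q_x: 24.2 − 0.72(7.2) − 0.0255(3430) + 2.5(42.9) = 24.2 − 5.184 − 87.465 + 107.25 = 38.801.
∂Q_x/∂I = −0.0255, so E_I = -0.0255·(3430/38.801) ≈ -2.25.
E_I < 0: inferior good.

-2.25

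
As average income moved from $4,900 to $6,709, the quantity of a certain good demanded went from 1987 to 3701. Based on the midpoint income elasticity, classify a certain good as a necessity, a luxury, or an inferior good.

luxury

%ΔQ = (3701 − 1987)/[(1987+3701)/2] = 1714/2844 ≈ 0.6027.
%ΔM = (6,709 − 4,900)/[(4,900+6,709)/2] = 1809/5804.5 ≈ 0.3117.
E_I = %ΔQ/%ΔM ≈ 1.934.
E_I > 1: normal good (luxury).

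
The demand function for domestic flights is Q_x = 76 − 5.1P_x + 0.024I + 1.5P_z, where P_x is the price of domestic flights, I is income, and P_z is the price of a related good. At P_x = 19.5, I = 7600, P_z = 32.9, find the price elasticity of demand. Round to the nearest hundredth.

-0.48

Evaluating quantity at (P_x, I, P_z) gives Q_x = 76 − 5.1(19.5) + 0.024(7600) + 1.5(32.9) = 76 − 99.45 + 182.4 + 49.35 = 208.3.
∂Q_x/∂P_x = −5.1, so E_p = (−5.1)·(19.5/208.3) ≈ -0.48.
|E_p| < 1: demand is inelastic.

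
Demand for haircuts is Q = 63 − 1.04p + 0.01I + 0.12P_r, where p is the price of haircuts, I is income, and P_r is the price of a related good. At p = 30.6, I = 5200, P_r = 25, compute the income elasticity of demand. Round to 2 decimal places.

Substituting, Q = 63 − 1.04(30.6) + 0.01(5200) + 0.12(25) = 63 − 31.824 + 52 + 3 = 86.176.
∂Q/∂I = +0.01, so E_I = 0.01·(5200/86.176) ≈ 0.60.
E_I ∈ (0,1): normal good (necessity).

0.60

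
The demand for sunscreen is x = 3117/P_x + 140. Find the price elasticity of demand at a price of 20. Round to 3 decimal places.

At P_x = 20, x = 295.85.
dx/dP_x = −3117/P_x² = −7.7925.
Point elasticity E = (dx/dP_x)·(P_x/x) = -7.7925 × 20/295.85 ≈ -0.527.
|E| < 1, so demand is inelastic at this price.

-0.527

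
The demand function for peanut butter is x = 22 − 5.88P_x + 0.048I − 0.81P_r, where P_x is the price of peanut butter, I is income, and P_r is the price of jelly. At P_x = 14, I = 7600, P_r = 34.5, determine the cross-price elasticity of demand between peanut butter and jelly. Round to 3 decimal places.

Substituting, x = 22 − 5.88(14) + 0.048(7600) − 0.81(34.5) = 22 − 82.32 + 364.8 − 27.945 = 276.535.
∂x/∂P_r = −0.81, so E_xy = -0.81·(34.5/276.535) ≈ -0.101.
E_xy < 0: the goods are complements.

-0.101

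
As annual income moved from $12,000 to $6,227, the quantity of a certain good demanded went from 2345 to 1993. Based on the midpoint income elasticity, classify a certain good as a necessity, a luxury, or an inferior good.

necessity

%ΔQ = (1993 − 2345)/[(2345+1993)/2] = -352/2169 ≈ -0.1623.
%ΔY = (6,227 − 12,000)/[(12,000+6,227)/2] = -5773/9113.5 ≈ -0.6335.
E_I = %ΔQ/%ΔY ≈ 0.256.
E_I ∈ (0,1): normal good (necessity).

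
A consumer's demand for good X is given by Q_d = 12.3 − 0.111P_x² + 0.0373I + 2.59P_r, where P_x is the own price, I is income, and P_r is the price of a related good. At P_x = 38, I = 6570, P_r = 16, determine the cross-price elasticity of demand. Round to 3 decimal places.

0.299

Substituting, Q_d = 12.3 − 0.111(38)² + 0.0373(6570) + 2.59(16) = 12.3 − 160.284 + 245.061 + 41.44 = 138.517.
∂Q_d/∂P_r = +2.59, so E_xy = 2.59·(16/138.517) ≈ 0.299.
E_xy > 0: the goods are substitutes.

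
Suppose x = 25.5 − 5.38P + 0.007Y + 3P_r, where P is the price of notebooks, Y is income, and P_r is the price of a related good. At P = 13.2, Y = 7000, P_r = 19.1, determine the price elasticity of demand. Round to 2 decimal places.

First evaluate x: 25.5 − 5.38(13.2) + 0.007(7000) + 3(19.1) = 25.5 − 71.016 + 49 + 57.3 = 60.784.
∂x/∂P = −5.38, so E_p = (−5.38)·(13.2/60.784) ≈ -1.17.
|E_p| > 1: demand is elastic.

-1.17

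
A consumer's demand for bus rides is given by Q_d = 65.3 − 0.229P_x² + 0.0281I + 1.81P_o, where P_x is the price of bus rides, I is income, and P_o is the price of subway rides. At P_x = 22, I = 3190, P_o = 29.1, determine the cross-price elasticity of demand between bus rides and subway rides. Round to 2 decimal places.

Q_d = 65.3 − 0.229(22)² + 0.0281(3190) + 1.81(29.1) = 65.3 − 110.836 + 89.639 + 52.671 = 96.774.
∂Q_d/∂P_o = +1.81, so E_xy = 1.81·(29.1/96.774) ≈ 0.54.
E_xy > 0: the goods are substitutes.

0.54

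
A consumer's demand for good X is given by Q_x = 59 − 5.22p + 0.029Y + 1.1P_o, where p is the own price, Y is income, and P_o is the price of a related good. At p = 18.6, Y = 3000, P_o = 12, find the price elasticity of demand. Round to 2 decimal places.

Evaluating quantity at (p, Y, P_o) gives Q_x = 59 − 5.22(18.6) + 0.029(3000) + 1.1(12) = 59 − 97.092 + 87 + 13.2 = 62.108.
∂Q_x/∂p = −5.22, so E_p = (−5.22)·(18.6/62.108) ≈ -1.56.
|E_p| > 1: demand is elastic.

-1.56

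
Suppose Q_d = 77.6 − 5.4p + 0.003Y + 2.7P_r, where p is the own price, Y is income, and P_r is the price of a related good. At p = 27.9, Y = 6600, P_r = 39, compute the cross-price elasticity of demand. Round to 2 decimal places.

First evaluate Q_d: 77.6 − 5.4(27.9) + 0.003(6600) + 2.7(39) = 77.6 − 150.66 + 19.8 + 105.3 = 52.04.
∂Q_d/∂P_r = +2.7, so E_xy = 2.7·(39/52.04) ≈ 2.02.
E_xy > 0: the goods are substitutes.

2.02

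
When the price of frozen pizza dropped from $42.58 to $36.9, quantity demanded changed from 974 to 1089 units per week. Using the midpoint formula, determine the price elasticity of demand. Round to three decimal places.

%ΔQ = (1089 − 974)/[(974 + 1089)/2] = 115/1031.5 ≈ 0.1115.
%ΔP = (36.9 − 42.58)/[(42.58 + 36.9)/2] = -5.68/39.74 ≈ -0.1429.
Arc elasticity E = %ΔQ/%ΔP ≈ 0.1115/-0.1429 ≈ -0.780.
|E| < 1: demand is inelastic over this range.

-0.780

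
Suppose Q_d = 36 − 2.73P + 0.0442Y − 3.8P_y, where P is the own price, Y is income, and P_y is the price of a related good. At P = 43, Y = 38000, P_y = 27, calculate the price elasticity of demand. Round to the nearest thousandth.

At the given point, Q_d = 36 − 2.73(43) + 0.0442(38000) − 3.8(27) = 36 − 117.39 + 1679.6 − 102.6 = 1495.61.
∂Q_d/∂P = −2.73, so E_p = (−2.73)·(43/1495.61) ≈ -0.078.
|E_p| < 1: demand is inelastic.

-0.078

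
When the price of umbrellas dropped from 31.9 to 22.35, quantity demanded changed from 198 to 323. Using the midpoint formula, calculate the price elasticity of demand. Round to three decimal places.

-1.363

%ΔQ = (323 − 198)/[(198 + 323)/2] = 125/260.5 ≈ 0.4798.
%Δp = (22.35 − 31.9)/[(31.9 + 22.35)/2] = -9.55/27.125 ≈ -0.3521.
Arc elasticity E = %ΔQ/%Δp ≈ 0.4798/-0.3521 ≈ -1.363.
|E| > 1: demand is elastic over this range.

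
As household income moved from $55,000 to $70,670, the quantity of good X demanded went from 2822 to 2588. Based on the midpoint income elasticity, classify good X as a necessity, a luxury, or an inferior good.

%ΔQ = (2588 − 2822)/[(2822+2588)/2] = -234/2705 ≈ -0.0865.
%ΔY = (70,670 − 55,000)/[(55,000+70,670)/2] = 15670/62835 ≈ 0.2494.
E_I = %ΔQ/%ΔY ≈ -0.347.
E_I < 0: inferior good.

inferior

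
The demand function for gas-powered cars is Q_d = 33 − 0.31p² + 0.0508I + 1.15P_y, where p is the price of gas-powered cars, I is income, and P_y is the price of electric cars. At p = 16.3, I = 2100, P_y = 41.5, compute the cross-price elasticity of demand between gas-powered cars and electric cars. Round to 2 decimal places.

0.45

Q_d = 33 − 0.31(16.3)² + 0.0508(2100) + 1.15(41.5) = 33 − 82.3639 + 106.68 + 47.725 = 105.0411.
∂Q_d/∂P_y = +1.15, so E_xy = 1.15·(41.5/105.0411) ≈ 0.45.
E_xy > 0: the goods are substitutes.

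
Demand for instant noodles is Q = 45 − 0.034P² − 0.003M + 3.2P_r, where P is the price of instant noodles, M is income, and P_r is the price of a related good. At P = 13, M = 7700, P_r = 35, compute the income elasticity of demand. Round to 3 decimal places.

Evaluating quantity at (P, M, P_r) gives Q = 45 − 0.034(13)² − 0.003(7700) + 3.2(35) = 45 − 5.746 − 23.1 + 112 = 128.154.
∂Q/∂M = −0.003, so E_I = -0.003·(7700/128.154) ≈ -0.180.
E_I < 0: inferior good.

-0.180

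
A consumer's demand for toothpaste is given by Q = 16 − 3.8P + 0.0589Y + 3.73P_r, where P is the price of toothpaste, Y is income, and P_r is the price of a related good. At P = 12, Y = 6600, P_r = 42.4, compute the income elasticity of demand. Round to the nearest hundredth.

0.75

Substituting, Q = 16 − 3.8(12) + 0.0589(6600) + 3.73(42.4) = 16 − 45.6 + 388.74 + 158.152 = 517.292.
∂Q/∂Y = +0.0589, so E_I = 0.0589·(6600/517.292) ≈ 0.75.
E_I ∈ (0,1): normal good (necessity).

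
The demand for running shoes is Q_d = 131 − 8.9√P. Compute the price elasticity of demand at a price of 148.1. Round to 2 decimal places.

At P = 148.1, Q_d = 22.6903.
dQ_d/dP = −8.9/(2√P) = −8.9/(2·12.1696).
Point elasticity E = (dQ_d/dP)·(P/Q_d) = -0.3657 × 148.1/22.6903 ≈ -2.39.
|E| > 1, so demand is elastic at this price.

-2.39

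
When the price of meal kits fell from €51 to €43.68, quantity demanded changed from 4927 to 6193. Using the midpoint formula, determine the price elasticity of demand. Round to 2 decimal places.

-1.47

%ΔQ = (6193 − 4927)/[(4927 + 6193)/2] = 1266/5560 ≈ 0.2277.
%Δp = (43.68 − 51)/[(51 + 43.68)/2] = -7.32/47.34 ≈ -0.1546.
Arc elasticity E = %ΔQ/%Δp ≈ 0.2277/-0.1546 ≈ -1.47.
|E| > 1: demand is elastic over this range.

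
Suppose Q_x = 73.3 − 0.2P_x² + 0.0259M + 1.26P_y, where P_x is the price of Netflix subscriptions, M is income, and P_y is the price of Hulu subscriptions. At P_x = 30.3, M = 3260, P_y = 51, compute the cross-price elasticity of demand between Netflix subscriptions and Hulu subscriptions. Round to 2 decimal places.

1.67

Substituting, Q_x = 73.3 − 0.2(30.3)² + 0.0259(3260) + 1.26(51) = 73.3 − 183.618 + 84.434 + 64.26 = 38.376.
∂Q_x/∂P_y = +1.26, so E_xy = 1.26·(51/38.376) ≈ 1.67.
E_xy > 0: the goods are substitutes.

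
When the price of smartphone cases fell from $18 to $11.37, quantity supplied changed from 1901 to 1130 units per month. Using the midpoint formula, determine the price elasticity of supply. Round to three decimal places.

1.127

%Δq = (1130 − 1901)/[(1901 + 1130)/2] = -771/1515.5 ≈ -0.5087.
%Δp = (11.37 − 18)/[(18 + 11.37)/2] = -6.63/14.685 ≈ -0.4515.
Arc elasticity E = %Δq/%Δp ≈ -0.5087/-0.4515 ≈ 1.127.
|E| > 1: supply is elastic over this range.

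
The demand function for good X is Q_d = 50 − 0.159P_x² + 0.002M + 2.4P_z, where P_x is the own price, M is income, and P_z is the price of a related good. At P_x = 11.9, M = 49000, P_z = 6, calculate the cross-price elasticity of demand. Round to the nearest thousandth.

0.103

Q_d = 50 − 0.159(11.9)² + 0.002(49000) + 2.4(6) = 50 − 22.516 + 98 + 14.4 = 139.884.
∂Q_d/∂P_z = +2.4, so E_xy = 2.4·(6/139.884) ≈ 0.103.
E_xy > 0: the goods are substitutes.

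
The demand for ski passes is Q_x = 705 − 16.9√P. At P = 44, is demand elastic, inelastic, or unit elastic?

inelastic

At P = 44, Q_x = 592.8981.
dQ_x/dP = −16.9/(2√P) = −16.9/(2·6.6332).
Point elasticity E = (dQ_x/dP)·(P/Q_x) = -1.2739 × 44/592.8981 ≈ -0.095.
|E| ≈ 0.095 < 1, so demand is inelastic.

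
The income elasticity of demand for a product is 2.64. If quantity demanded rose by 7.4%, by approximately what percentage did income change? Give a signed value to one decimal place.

2.8

%ΔQ ≈ E × %ΔI ⇒ %ΔI = %ΔQ / E = (7.4%)/(2.64) ≈ 2.8%.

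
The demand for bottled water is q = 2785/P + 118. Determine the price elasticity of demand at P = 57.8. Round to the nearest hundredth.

At P = 57.8, q = 166.1834.
dq/dP = −2785/P² = −0.8336.
Point elasticity E = (dq/dP)·(P/q) = -0.8336 × 57.8/166.1834 ≈ -0.29.
|E| < 1, so demand is inelastic at this price.

-0.29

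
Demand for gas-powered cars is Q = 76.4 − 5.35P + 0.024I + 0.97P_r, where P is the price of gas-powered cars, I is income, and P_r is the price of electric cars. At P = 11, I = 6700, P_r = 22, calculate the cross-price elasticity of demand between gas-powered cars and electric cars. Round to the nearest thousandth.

First evaluate Q: 76.4 − 5.35(11) + 0.024(6700) + 0.97(22) = 76.4 − 58.85 + 160.8 + 21.34 = 199.69.
∂Q/∂P_r = +0.97, so E_xy = 0.97·(22/199.69) ≈ 0.107.
E_xy > 0: the goods are substitutes.

0.107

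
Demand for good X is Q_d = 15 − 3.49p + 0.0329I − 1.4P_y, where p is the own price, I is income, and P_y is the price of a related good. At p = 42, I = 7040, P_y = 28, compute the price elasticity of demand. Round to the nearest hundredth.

At the given point, Q_d = 15 − 3.49(42) + 0.0329(7040) − 1.4(28) = 15 − 146.58 + 231.616 − 39.2 = 60.836.
∂Q_d/∂p = −3.49, so E_p = (−3.49)·(42/60.836) ≈ -2.41.
|E_p| > 1: demand is elastic.

-2.41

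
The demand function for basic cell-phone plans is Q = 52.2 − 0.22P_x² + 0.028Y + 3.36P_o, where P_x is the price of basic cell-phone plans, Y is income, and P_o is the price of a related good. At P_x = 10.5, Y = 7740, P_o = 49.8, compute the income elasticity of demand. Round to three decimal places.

0.526

Q = 52.2 − 0.22(10.5)² + 0.028(7740) + 3.36(49.8) = 52.2 − 24.255 + 216.72 + 167.328 = 411.993.
∂Q/∂Y = +0.028, so E_I = 0.028·(7740/411.993) ≈ 0.526.
E_I ∈ (0,1): normal good (necessity).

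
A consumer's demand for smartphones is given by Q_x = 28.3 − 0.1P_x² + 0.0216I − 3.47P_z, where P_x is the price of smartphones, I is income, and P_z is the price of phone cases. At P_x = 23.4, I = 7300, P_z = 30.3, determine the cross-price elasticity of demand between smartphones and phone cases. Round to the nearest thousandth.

-4.031

Evaluating quantity at (P_x, I, P_z) gives Q_x = 28.3 − 0.1(23.4)² + 0.0216(7300) − 3.47(30.3) = 28.3 − 54.756 + 157.68 − 105.141 = 26.083.
∂Q_x/∂P_z = −3.47, so E_xy = -3.47·(30.3/26.083) ≈ -4.031.
E_xy < 0: the goods are complements.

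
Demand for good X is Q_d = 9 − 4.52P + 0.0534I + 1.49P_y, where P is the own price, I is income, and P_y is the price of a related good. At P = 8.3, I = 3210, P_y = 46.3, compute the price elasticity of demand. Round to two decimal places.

Evaluating quantity at (P, I, P_y) gives Q_d = 9 − 4.52(8.3) + 0.0534(3210) + 1.49(46.3) = 9 − 37.516 + 171.414 + 68.987 = 211.885.
∂Q_d/∂P = −4.52, so E_p = (−4.52)·(8.3/211.885) ≈ -0.18.
|E_p| < 1: demand is inelastic.

-0.18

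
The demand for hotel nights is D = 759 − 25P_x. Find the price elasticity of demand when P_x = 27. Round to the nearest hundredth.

At P_x = 27, D = 84.
dD/dP_x = −25.
Point elasticity E = (dD/dP_x)·(P_x/D) = -25 × 27/84 ≈ -8.04.
|E| > 1, so demand is elastic at this price.

-8.04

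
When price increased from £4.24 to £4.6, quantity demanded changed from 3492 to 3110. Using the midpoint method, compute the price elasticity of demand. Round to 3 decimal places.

-1.421

%Δq = (3110 − 3492)/[(3492 + 3110)/2] = -382/3301 ≈ -0.1157.
%Δp = (4.6 − 4.24)/[(4.24 + 4.6)/2] = 0.36/4.42 ≈ 0.0814.
Arc elasticity E = %Δq/%Δp ≈ -0.1157/0.0814 ≈ -1.421.
|E| > 1: demand is elastic over this range.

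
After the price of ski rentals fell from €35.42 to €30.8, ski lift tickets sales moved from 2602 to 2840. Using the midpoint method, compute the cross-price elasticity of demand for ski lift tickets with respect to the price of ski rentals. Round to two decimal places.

%ΔQ_x = (2840 − 2602)/[(2602+2840)/2] = 238/2721 ≈ 0.0875.
%ΔP_y = (30.8 − 35.42)/[(35.42+30.8)/2] ≈ -0.1395.
E_xy = 0.0875/-0.1395 ≈ -0.63.
E_xy < 0, so ski lift tickets and ski rentals are complements.

-0.63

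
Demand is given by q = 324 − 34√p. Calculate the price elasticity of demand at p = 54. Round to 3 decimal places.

-1.685

At p = 54, q = 74.152.
dq/dp = −34/(2√p) = −34/(2·7.3485).
Point elasticity E = (dq/dp)·(p/q) = -2.3134 × 54/74.152 ≈ -1.685.
|E| > 1, so demand is elastic at this price.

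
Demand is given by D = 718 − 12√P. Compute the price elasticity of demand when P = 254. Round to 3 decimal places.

-0.182

At P = 254, D = 526.7515.
dD/dP = −12/(2√P) = −12/(2·15.9374).
Point elasticity E = (dD/dP)·(P/D) = -0.3765 × 254/526.7515 ≈ -0.182.
|E| < 1, so demand is inelastic at this price.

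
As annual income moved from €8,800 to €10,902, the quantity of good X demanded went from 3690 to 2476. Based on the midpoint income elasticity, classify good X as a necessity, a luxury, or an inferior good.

inferior

%ΔQ = (2476 − 3690)/[(3690+2476)/2] = -1214/3083 ≈ -0.3938.
%ΔM = (10,902 − 8,800)/[(8,800+10,902)/2] = 2102/9851 ≈ 0.2134.
E_I = %ΔQ/%ΔM ≈ -1.845.
E_I < 0: inferior good.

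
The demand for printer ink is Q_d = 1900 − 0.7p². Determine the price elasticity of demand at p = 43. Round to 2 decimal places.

-4.27

At p = 43, Q_d = 605.7.
dQ_d/dp = −2·0.7·p = −60.2.
Point elasticity E = (dQ_d/dp)·(p/Q_d) = -60.2 × 43/605.7 ≈ -4.27.
|E| > 1, so demand is elastic at this price.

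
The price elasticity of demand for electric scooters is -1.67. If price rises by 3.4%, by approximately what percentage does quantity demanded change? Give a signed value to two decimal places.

%ΔQ ≈ E × %ΔP = (-1.67) × (3.4%) ≈ -5.68%.

-5.68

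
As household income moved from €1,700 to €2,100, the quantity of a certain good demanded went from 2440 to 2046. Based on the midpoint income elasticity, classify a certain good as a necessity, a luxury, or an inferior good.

%ΔQ = (2046 − 2440)/[(2440+2046)/2] = -394/2243 ≈ -0.1757.
%ΔI = (2,100 − 1,700)/[(1,700+2,100)/2] = 400/1900 ≈ 0.2105.
E_I = %ΔQ/%ΔI ≈ -0.834.
E_I < 0: inferior good.

inferior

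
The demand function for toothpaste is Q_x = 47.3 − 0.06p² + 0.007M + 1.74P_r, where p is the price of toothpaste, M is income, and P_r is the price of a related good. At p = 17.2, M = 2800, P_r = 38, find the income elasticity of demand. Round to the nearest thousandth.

0.170

First evaluate Q_x: 47.3 − 0.06(17.2)² + 0.007(2800) + 1.74(38) = 47.3 − 17.7504 + 19.6 + 66.12 = 115.2696.
∂Q_x/∂M = +0.007, so E_I = 0.007·(2800/115.2696) ≈ 0.170.
E_I ∈ (0,1): normal good (necessity).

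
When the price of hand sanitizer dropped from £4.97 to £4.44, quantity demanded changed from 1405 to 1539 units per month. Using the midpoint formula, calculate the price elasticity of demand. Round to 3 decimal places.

%Δq = (1539 − 1405)/[(1405 + 1539)/2] = 134/1472 ≈ 0.0910.
%Δp = (4.44 − 4.97)/[(4.97 + 4.44)/2] = -0.53/4.705 ≈ -0.1126.
Arc elasticity E = %Δq/%Δp ≈ 0.0910/-0.1126 ≈ -0.808.
|E| < 1: demand is inelastic over this range.

-0.808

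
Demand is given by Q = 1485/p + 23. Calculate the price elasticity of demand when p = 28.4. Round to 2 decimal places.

At p = 28.4, Q = 75.2887.
dQ/dp = −1485/p² = −1.8412.
Point elasticity E = (dQ/dp)·(p/Q) = -1.8412 × 28.4/75.2887 ≈ -0.69.
|E| < 1, so demand is inelastic at this price.

-0.69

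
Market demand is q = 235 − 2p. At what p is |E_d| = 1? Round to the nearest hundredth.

For linear demand q = a − bp, E = −bp/(a − bp). |E| = 1 ⇒ bp = a − bp ⇒ p = a/(2b).
p = 235/(2·2) = 58.75.

58.75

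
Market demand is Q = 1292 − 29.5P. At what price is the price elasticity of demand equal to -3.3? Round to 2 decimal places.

33.61

Set −bP/(a − bP) = −3.3 ⇒ bP = 3.3(a − bP) ⇒ bP(1+3.3) = 3.3·a.
P = 3.3·1292/(29.5·4.3) ≈ 33.61.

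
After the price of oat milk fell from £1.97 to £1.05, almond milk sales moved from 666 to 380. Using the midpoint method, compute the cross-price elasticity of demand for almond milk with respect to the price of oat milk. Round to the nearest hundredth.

0.90

%ΔQ_x = (380 − 666)/[(666+380)/2] = -286/523 ≈ -0.5468.
%ΔP_y = (1.05 − 1.97)/[(1.97+1.05)/2] ≈ -0.6093.
E_xy = -0.5468/-0.6093 ≈ 0.90.
E_xy > 0, so almond milk and oat milk are substitutes.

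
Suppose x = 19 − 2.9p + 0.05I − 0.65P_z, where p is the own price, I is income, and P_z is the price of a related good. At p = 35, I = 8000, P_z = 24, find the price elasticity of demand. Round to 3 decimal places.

-0.336

At the given point, x = 19 − 2.9(35) + 0.05(8000) − 0.65(24) = 19 − 101.5 + 400 − 15.6 = 301.9.
∂x/∂p = −2.9, so E_p = (−2.9)·(35/301.9) ≈ -0.336.
|E_p| < 1: demand is inelastic.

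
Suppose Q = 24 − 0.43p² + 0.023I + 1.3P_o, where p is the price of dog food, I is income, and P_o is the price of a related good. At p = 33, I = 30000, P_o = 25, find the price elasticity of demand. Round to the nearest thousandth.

Evaluating quantity at (p, I, P_o) gives Q = 24 − 0.43(33)² + 0.023(30000) + 1.3(25) = 24 − 468.27 + 690 + 32.5 = 278.23.
∂Q/∂p = −2·0.43·p = -28.38, so E_p = -28.38·(33/278.23) ≈ -3.366.
|E_p| > 1: demand is elastic.

-3.366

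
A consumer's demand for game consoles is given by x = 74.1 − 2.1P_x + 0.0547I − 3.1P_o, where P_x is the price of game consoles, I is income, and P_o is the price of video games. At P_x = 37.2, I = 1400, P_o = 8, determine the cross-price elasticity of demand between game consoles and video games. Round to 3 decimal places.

-0.519

First evaluate x: 74.1 − 2.1(37.2) + 0.0547(1400) − 3.1(8) = 74.1 − 78.12 + 76.58 − 24.8 = 47.76.
∂x/∂P_o = −3.1, so E_xy = -3.1·(8/47.76) ≈ -0.519.
E_xy < 0: the goods are complements.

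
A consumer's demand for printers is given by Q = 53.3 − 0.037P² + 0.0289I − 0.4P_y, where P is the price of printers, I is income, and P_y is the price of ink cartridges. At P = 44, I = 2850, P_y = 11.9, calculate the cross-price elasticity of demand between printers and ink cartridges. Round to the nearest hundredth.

First evaluate Q: 53.3 − 0.037(44)² + 0.0289(2850) − 0.4(11.9) = 53.3 − 71.632 + 82.365 − 4.76 = 59.273.
∂Q/∂P_y = −0.4, so E_xy = -0.4·(11.9/59.273) ≈ -0.08.
E_xy < 0: the goods are complements.

-0.08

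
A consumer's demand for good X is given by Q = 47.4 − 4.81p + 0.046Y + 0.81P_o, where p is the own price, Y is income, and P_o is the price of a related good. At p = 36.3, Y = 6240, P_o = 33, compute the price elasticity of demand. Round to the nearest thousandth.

-0.936

Substituting, Q = 47.4 − 4.81(36.3) + 0.046(6240) + 0.81(33) = 47.4 − 174.603 + 287.04 + 26.73 = 186.567.
∂Q/∂p = −4.81, so E_p = (−4.81)·(36.3/186.567) ≈ -0.936.
|E_p| < 1: demand is inelastic.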